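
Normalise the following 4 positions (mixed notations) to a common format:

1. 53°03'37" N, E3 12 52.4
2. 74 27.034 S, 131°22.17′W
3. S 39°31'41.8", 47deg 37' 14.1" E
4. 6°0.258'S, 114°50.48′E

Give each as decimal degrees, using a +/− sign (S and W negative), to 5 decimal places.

1. 53.06028, 3.21456
2. -74.45057, -131.36950
3. -39.52828, 47.62058
4. -6.00430, 114.84133

Point 1:
  Latitude: 53° + 3/60 + 37/3600 = 53 + 0.050000 + 0.010278 = 53.060278
  N ⇒ keep positive
  Lon: 3 + 12/60 + 52.4/3600 = 3.214556
  E ⇒ keep positive
Point 2:
  Latitude: 74 + 27.034/60 = 74.450567
  hemisphere S, so the sign is −
  Longitude: 22.17′ = 0.369500°; total 131.369500
  hemisphere W, so the sign is −
Point 3:
  φ: 39 + 31/60 + 41.8/3600 = 39.528278
  hemisphere S, so the sign is −
  Lon: 47 + 37/60 + 14.1/3600 = 47.620583
  E → positive
Point 4:
  Lat: 0.258′ = 0.004300°; total 6.004300
  S ⇒ negate
  Lon: 50.48′ = 0.841333°; total 114.841333
  E ⇒ keep positive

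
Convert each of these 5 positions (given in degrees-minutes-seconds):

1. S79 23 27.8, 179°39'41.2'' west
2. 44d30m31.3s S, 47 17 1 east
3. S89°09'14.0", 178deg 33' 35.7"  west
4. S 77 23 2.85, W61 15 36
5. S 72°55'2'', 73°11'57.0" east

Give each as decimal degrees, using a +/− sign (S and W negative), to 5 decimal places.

Point 1:
  φ: 79 + 23/60 + 27.8/3600 = 79.391056
  hemisphere S, so the sign is −
  Longitude: 179 + 39/60 + 41.2/3600 = 179.661444
  hemisphere W, so the sign is −
Point 2:
  φ: 44° + 30/60 + 31.3/3600 = 44 + 0.500000 + 0.008694 = 44.508694
  hemisphere S, so the sign is −
  Lon: 47° + 17/60 + 1/3600 = 47 + 0.283333 + 0.000278 = 47.283611
  E → positive
Point 3:
  Latitude: 9′ + 14″ = 9.23333′; 89 + 9.23333/60 = 89.153889
  S ⇒ negate
  Lon: 33′ + 35.7″ = 33.59500′; 178 + 33.59500/60 = 178.559917
  W → negative
Point 4:
  Lat: 23′ + 2.85″ = 23.04750′; 77 + 23.04750/60 = 77.384125
  hemisphere S, so the sign is −
  Lon: 61° + 15/60 + 36/3600 = 61 + 0.250000 + 0.010000 = 61.260000
  W → negative
Point 5:
  Lat: 55′ + 2″ = 55.03333′; 72 + 55.03333/60 = 72.917222
  hemisphere S, so the sign is −
  Lon: 73 + 11/60 + 57/3600 = 73.199167
  E → positive

1. -79.39106, -179.66144
2. -44.50869, 47.28361
3. -89.15389, -178.55992
4. -77.38413, -61.26000
5. -72.91722, 73.19917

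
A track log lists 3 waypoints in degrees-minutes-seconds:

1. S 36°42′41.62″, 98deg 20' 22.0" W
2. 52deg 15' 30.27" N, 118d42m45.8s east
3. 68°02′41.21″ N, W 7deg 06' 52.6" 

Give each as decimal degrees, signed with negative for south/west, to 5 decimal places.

1. -36.71156, -98.33944
2. 52.25841, 118.71272
3. 68.04478, -7.11461

Point 1:
  φ: 36 + 42/60 + 41.62/3600 = 36.711561
  S ⇒ negate
  Longitude: 98 + 20/60 + 22/3600 = 98.339444
  hemisphere W, so the sign is −
Point 2:
  φ: 52 + 15/60 + 30.27/3600 = 52.258408
  N ⇒ keep positive
  λ: 42′ + 45.8″ = 42.76333′; 118 + 42.76333/60 = 118.712722
  E ⇒ keep positive
Point 3:
  Latitude: 2′ + 41.21″ = 2.68683′; 68 + 2.68683/60 = 68.044781
  N → positive
  Longitude: 7 + 6/60 + 52.6/3600 = 7.114611
  hemisphere W, so the sign is −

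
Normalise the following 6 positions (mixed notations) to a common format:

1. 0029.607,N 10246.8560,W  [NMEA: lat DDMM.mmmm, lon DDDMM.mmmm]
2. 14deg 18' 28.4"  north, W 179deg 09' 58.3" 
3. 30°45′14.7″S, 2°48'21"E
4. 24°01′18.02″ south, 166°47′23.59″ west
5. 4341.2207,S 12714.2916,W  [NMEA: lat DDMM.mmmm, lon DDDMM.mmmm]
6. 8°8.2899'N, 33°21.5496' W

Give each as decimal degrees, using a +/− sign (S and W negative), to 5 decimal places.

Point 1:
  Lat: degrees = first 2 digits = 0, minutes = 29.607; 0 + 29.607/60 = 0.493450
  N ⇒ keep positive
  λ: split at 3 digits → 102° and 46.856′; 102 + 46.856/60 = 102.780933
  W ⇒ negate
Point 2:
  Lat: 18′ + 28.4″ = 18.47333′; 14 + 18.47333/60 = 14.307889
  N → positive
  Longitude: 179° + 9/60 + 58.3/3600 = 179 + 0.150000 + 0.016194 = 179.166194
  W ⇒ negate
Point 3:
  Latitude: 30 + 45/60 + 14.7/3600 = 30.754083
  S → negative
  Lon: 48′ + 21″ = 48.35000′; 2 + 48.35000/60 = 2.805833
  E ⇒ keep positive
Point 4:
  Lat: 1′ + 18.02″ = 1.30033′; 24 + 1.30033/60 = 24.021672
  hemisphere S, so the sign is −
  Longitude: 166 + 47/60 + 23.59/3600 = 166.789886
  hemisphere W, so the sign is −
Point 5:
  φ: degrees = first 2 digits = 43, minutes = 41.2207; 43 + 41.2207/60 = 43.687012
  hemisphere S, so the sign is −
  Lon: split at 3 digits → 127° and 14.2916′; 127 + 14.2916/60 = 127.238193
  W ⇒ negate
Point 6:
  φ: 8.2899′ = 0.138165°; total 8.138165
  N ⇒ keep positive
  Lon: 33 + 21.5496/60 = 33.359160
  W → negative

1. 0.49345, -102.78093
2. 14.30789, -179.16619
3. -30.75408, 2.80583
4. -24.02167, -166.78989
5. -43.68701, -127.23819
6. 8.13817, -33.35916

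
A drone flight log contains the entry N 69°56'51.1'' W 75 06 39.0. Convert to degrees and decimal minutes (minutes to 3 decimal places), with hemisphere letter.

69° 56.852′ N, 75° 6.650′ W

Lat: seconds/60 = 0.85167; minutes = 56 + 0.85167 = 56.85167
Lon: 6 + 39/60 = 6.65000′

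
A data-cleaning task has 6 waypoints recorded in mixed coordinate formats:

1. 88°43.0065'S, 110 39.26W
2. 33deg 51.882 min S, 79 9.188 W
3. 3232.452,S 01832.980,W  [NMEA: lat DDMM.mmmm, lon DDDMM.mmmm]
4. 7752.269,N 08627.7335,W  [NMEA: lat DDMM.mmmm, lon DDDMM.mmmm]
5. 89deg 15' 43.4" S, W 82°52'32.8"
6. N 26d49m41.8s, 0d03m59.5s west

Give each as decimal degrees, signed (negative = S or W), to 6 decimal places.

Point 1:
  φ: 43.0065′ = 0.716775°; total 88.7167750
  S ⇒ negate
  λ: 39.26′ = 0.654333°; total 110.6543333
  W → negative
Point 2:
  φ: 51.882′ = 0.864700°; total 33.8647000
  S → negative
  Longitude: 79 + 9.188/60 = 79.1531333
  hemisphere W, so the sign is −
Point 3:
  Latitude: split at 2 digits → 32° and 32.452′; 32 + 32.452/60 = 32.5408667
  hemisphere S, so the sign is −
  λ: degrees = first 3 digits = 18, minutes = 32.98; 18 + 32.98/60 = 18.5496667
  W → negative
Point 4:
  Lat: split at 2 digits → 77° and 52.269′; 77 + 52.269/60 = 77.8711500
  N → positive
  Lon: split at 3 digits → 086° and 27.7335′; 86 + 27.7335/60 = 86.4622250
  hemisphere W, so the sign is −
Point 5:
  Lat: 15′ + 43.4″ = 15.72333′; 89 + 15.72333/60 = 89.2620556
  hemisphere S, so the sign is −
  λ: 82° + 52/60 + 32.8/3600 = 82 + 0.866667 + 0.009111 = 82.8757778
  W ⇒ negate
Point 6:
  Lat: 49′ + 41.8″ = 49.69667′; 26 + 49.69667/60 = 26.8282778
  N ⇒ keep positive
  Lon: 3′ + 59.5″ = 3.99167′; 0 + 3.99167/60 = 0.0665278
  hemisphere W, so the sign is −

1. -88.716775, -110.654333
2. -33.864700, -79.153133
3. -32.540867, -18.549667
4. 77.871150, -86.462225
5. -89.262056, -82.875778
6. 26.828278, -0.066528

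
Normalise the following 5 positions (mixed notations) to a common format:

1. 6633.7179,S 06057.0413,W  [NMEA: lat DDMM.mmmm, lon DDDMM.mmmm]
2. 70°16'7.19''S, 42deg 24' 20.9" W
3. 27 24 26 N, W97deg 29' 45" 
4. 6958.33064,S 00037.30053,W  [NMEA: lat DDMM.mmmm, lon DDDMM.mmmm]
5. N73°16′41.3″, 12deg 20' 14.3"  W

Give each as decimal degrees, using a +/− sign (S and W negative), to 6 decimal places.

Point 1:
  Lat: split at 2 digits → 66° and 33.7179′; 66 + 33.7179/60 = 66.5619650
  S ⇒ negate
  Longitude: degrees = first 3 digits = 60, minutes = 57.0413; 60 + 57.0413/60 = 60.9506883
  W ⇒ negate
Point 2:
  Latitude: 70 + 16/60 + 7.19/3600 = 70.2686639
  S → negative
  λ: 42 + 24/60 + 20.9/3600 = 42.4058056
  W → negative
Point 3:
  Lat: 27° + 24/60 + 26/3600 = 27 + 0.400000 + 0.007222 = 27.4072222
  N ⇒ keep positive
  Lon: 97° + 29/60 + 45/3600 = 97 + 0.483333 + 0.012500 = 97.4958333
  W → negative
Point 4:
  φ: split at 2 digits → 69° and 58.33064′; 69 + 58.33064/60 = 69.9721773
  S → negative
  λ: degrees = first 3 digits = 0, minutes = 37.30053; 0 + 37.30053/60 = 0.6216755
  hemisphere W, so the sign is −
Point 5:
  Latitude: 73° + 16/60 + 41.3/3600 = 73 + 0.266667 + 0.011472 = 73.2781389
  N → positive
  Longitude: 12 + 20/60 + 14.3/3600 = 12.3373056
  W ⇒ negate

1. -66.561965, -60.950688
2. -70.268664, -42.405806
3. 27.407222, -97.495833
4. -69.972177, -0.621676
5. 73.278139, -12.337306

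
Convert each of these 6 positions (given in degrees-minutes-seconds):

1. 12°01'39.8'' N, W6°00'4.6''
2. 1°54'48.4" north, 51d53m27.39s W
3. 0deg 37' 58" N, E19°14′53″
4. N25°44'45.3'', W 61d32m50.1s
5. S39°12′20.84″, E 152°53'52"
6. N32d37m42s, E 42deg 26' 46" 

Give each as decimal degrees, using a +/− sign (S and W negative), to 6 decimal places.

1. 12.027722, -6.001278
2. 1.913444, -51.890942
3. 0.632778, 19.248056
4. 25.745917, -61.547250
5. -39.205789, 152.897778
6. 32.628333, 42.446111

Point 1:
  Latitude: 12° + 1/60 + 39.8/3600 = 12 + 0.016667 + 0.011056 = 12.0277222
  N → positive
  Lon: 6 + 0/60 + 4.6/3600 = 6.0012778
  W ⇒ negate
Point 2:
  φ: 1° + 54/60 + 48.4/3600 = 1 + 0.900000 + 0.013444 = 1.9134444
  N → positive
  Longitude: 51 + 53/60 + 27.39/3600 = 51.8909417
  W → negative
Point 3:
  φ: 0° + 37/60 + 58/3600 = 0 + 0.616667 + 0.016111 = 0.6327778
  N → positive
  Lon: 19 + 14/60 + 53/3600 = 19.2480556
  E → positive
Point 4:
  Lat: 44′ + 45.3″ = 44.75500′; 25 + 44.75500/60 = 25.7459167
  N → positive
  Longitude: 61 + 32/60 + 50.1/3600 = 61.5472500
  hemisphere W, so the sign is −
Point 5:
  Lat: 39° + 12/60 + 20.84/3600 = 39 + 0.200000 + 0.005789 = 39.2057889
  S → negative
  Lon: 152 + 53/60 + 52/3600 = 152.8977778
  E → positive
Point 6:
  Lat: 37′ + 42″ = 37.70000′; 32 + 37.70000/60 = 32.6283333
  N → positive
  λ: 26′ + 46″ = 26.76667′; 42 + 26.76667/60 = 42.4461111
  E → positive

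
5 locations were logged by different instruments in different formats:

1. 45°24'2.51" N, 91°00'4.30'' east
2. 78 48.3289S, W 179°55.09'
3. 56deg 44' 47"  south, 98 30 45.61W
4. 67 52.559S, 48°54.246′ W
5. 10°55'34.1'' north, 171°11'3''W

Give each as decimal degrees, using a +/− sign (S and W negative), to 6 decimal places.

1. 45.400697, 91.001194
2. -78.805482, -179.918167
3. -56.746389, -98.512669
4. -67.875983, -48.904100
5. 10.926139, -171.184167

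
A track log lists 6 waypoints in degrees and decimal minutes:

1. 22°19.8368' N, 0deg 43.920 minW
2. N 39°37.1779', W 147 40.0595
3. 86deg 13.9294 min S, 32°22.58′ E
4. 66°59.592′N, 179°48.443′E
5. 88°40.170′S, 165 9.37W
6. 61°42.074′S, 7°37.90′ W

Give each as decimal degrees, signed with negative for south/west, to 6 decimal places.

1. 22.330613, -0.732000
2. 39.619632, -147.667658
3. -86.232157, 32.376333
4. 66.993200, 179.807383
5. -88.669500, -165.156167
6. -61.701233, -7.631667

Point 1:
  φ: 22 + 19.8368/60 = 22.3306133
  N ⇒ keep positive
  Longitude: 0 + 43.92/60 = 0.7320000
  W → negative
Point 2:
  Lat: 37.1779′ = 0.619632°; total 39.6196317
  N → positive
  Lon: 40.0595′ = 0.667658°; total 147.6676583
  W ⇒ negate
Point 3:
  Latitude: 13.9294′ = 0.232157°; total 86.2321567
  S ⇒ negate
  λ: 32 + 22.58/60 = 32.3763333
  E ⇒ keep positive
Point 4:
  Latitude: 66 + 59.592/60 = 66.9932000
  N → positive
  Lon: 179 + 48.443/60 = 179.8073833
  E ⇒ keep positive
Point 5:
  Lat: 40.17′ = 0.669500°; total 88.6695000
  S ⇒ negate
  Lon: 9.37′ = 0.156167°; total 165.1561667
  W ⇒ negate
Point 6:
  Lat: 42.074′ = 0.701233°; total 61.7012333
  hemisphere S, so the sign is −
  Lon: 37.9′ = 0.631667°; total 7.6316667
  hemisphere W, so the sign is −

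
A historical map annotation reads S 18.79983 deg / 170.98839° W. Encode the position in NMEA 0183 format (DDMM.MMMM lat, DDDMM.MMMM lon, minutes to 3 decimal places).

1847.990,S / 17059.303,W

Latitude: minutes = (18.799830 − 18) × 60 = 47.98980
λ: minutes = (170.988390 − 170) × 60 = 59.30340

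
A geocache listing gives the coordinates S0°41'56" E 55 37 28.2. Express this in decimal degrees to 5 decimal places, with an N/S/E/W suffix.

φ: 0° + 41/60 + 56/3600 = 0 + 0.683333 + 0.015556 = 0.698889
Lon: 55° + 37/60 + 28.2/3600 = 55 + 0.616667 + 0.007833 = 55.624500

0.69889° S, 55.62450° E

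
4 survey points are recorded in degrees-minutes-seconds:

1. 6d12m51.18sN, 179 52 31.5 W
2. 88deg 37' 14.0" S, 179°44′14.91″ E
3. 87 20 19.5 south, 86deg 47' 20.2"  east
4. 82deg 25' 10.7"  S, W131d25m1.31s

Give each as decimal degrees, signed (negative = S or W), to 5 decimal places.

1. 6.21422, -179.87542
2. -88.62056, 179.73748
3. -87.33875, 86.78894
4. -82.41964, -131.41703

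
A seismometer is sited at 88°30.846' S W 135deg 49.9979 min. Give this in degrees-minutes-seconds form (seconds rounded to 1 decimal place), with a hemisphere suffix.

φ: fractional minutes 0.84600 × 60 = 50.760″
λ: fractional minutes 0.99790 × 60 = 59.874″

88°30′50.8″ S, 135°49′59.9″ W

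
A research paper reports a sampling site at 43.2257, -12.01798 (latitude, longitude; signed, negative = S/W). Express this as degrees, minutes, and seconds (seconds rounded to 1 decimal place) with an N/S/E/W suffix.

Latitude: 0.225700 × 60 = 13.54200′ → 13′, remainder × 60 = 32.520″
Longitude is negative → W; |value| = 12.017980
Longitude: whole degrees 12; 1.07880′ → 1′ and 4.728″

43°13′32.5″ N, 12°01′4.7″ W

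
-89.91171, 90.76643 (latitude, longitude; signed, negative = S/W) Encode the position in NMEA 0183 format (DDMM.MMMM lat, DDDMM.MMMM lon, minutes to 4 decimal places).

Latitude is negative → S; |value| = 89.911710
Latitude: 89° + 0.911710 × 60 = 89° 54.702600′
λ: fractional part 0.766430 → 45.985800 minutes

8954.7026,S / 09045.9858,E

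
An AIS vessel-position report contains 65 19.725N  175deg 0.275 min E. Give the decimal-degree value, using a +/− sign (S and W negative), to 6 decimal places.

φ: 19.725′ = 0.328750°; total 65.3287500
N → positive
Lon: 0.275′ = 0.004583°; total 175.0045833
E ⇒ keep positive

65.328750, 175.004583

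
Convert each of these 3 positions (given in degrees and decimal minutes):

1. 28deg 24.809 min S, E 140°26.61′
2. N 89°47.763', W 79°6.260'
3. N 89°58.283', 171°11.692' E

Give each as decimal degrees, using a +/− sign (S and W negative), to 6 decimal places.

1. -28.413483, 140.443500
2. 89.796050, -79.104333
3. 89.971383, 171.194867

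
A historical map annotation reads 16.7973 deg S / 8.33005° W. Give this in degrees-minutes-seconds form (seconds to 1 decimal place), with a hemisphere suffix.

16°47′50.3″ S, 8°19′48.2″ W

Latitude: whole degrees 16; 47.83800′ → 47′ and 50.280″
Lon: 0.330050 × 60 = 19.80300′ → 19′, remainder × 60 = 48.180″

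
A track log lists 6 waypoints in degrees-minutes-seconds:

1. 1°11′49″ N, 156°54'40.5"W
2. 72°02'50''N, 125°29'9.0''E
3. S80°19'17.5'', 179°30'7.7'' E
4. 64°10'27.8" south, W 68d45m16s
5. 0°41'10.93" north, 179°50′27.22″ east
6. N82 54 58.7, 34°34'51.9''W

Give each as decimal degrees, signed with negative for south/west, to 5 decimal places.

1. 1.19694, -156.91125
2. 72.04722, 125.48583
3. -80.32153, 179.50214
4. -64.17439, -68.75444
5. 0.68637, 179.84089
6. 82.91631, -34.58108

Point 1:
  Lat: 1 + 11/60 + 49/3600 = 1.196944
  N ⇒ keep positive
  λ: 54′ + 40.5″ = 54.67500′; 156 + 54.67500/60 = 156.911250
  W ⇒ negate
Point 2:
  Latitude: 2′ + 50″ = 2.83333′; 72 + 2.83333/60 = 72.047222
  N → positive
  Lon: 125° + 29/60 + 9/3600 = 125 + 0.483333 + 0.002500 = 125.485833
  E → positive
Point 3:
  Lat: 80° + 19/60 + 17.5/3600 = 80 + 0.316667 + 0.004861 = 80.321528
  S ⇒ negate
  Lon: 30′ + 7.7″ = 30.12833′; 179 + 30.12833/60 = 179.502139
  E → positive
Point 4:
  Lat: 64 + 10/60 + 27.8/3600 = 64.174389
  S → negative
  Longitude: 45′ + 16″ = 45.26667′; 68 + 45.26667/60 = 68.754444
  W ⇒ negate
Point 5:
  φ: 0 + 41/60 + 10.93/3600 = 0.686369
  N ⇒ keep positive
  Lon: 50′ + 27.22″ = 50.45367′; 179 + 50.45367/60 = 179.840894
  E → positive
Point 6:
  Lat: 82° + 54/60 + 58.7/3600 = 82 + 0.900000 + 0.016306 = 82.916306
  N ⇒ keep positive
  Lon: 34° + 34/60 + 51.9/3600 = 34 + 0.566667 + 0.014417 = 34.581083
  W ⇒ negate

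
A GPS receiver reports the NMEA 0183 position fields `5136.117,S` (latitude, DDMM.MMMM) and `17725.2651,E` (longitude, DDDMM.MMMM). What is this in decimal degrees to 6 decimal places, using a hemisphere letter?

51.601950° S, 177.421085° E

φ: split at 2 digits → 51° and 36.117′; 51 + 36.117/60 = 51.6019500
Longitude: split at 3 digits → 177° and 25.2651′; 177 + 25.2651/60 = 177.4210850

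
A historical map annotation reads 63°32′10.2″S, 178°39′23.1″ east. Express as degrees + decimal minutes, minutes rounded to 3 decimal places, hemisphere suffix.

63° 32.170′ S, 178° 39.385′ E

Latitude: 32 + 10.2/60 = 32.17000′
Lon: seconds/60 = 0.38500; minutes = 39 + 0.38500 = 39.38500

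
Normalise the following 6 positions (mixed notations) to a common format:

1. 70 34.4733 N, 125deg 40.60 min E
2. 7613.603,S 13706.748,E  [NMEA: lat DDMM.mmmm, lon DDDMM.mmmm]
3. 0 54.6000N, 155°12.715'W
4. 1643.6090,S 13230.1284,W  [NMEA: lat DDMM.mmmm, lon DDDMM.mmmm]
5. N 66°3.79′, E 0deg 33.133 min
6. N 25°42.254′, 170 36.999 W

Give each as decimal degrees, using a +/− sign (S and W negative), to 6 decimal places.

Point 1:
  Latitude: 70 + 34.4733/60 = 70.5745550
  N → positive
  λ: 40.6′ = 0.676667°; total 125.6766667
  E → positive
Point 2:
  Latitude: split at 2 digits → 76° and 13.603′; 76 + 13.603/60 = 76.2267167
  S → negative
  λ: degrees = first 3 digits = 137, minutes = 6.748; 137 + 6.748/60 = 137.1124667
  E ⇒ keep positive
Point 3:
  φ: 54.6′ = 0.910000°; total 0.9100000
  N → positive
  λ: 155 + 12.715/60 = 155.2119167
  hemisphere W, so the sign is −
Point 4:
  Lat: split at 2 digits → 16° and 43.609′; 16 + 43.609/60 = 16.7268167
  hemisphere S, so the sign is −
  Lon: degrees = first 3 digits = 132, minutes = 30.1284; 132 + 30.1284/60 = 132.5021400
  W → negative
Point 5:
  Latitude: 66 + 3.79/60 = 66.0631667
  N → positive
  Longitude: 33.133′ = 0.552217°; total 0.5522167
  E → positive
Point 6:
  Latitude: 25 + 42.254/60 = 25.7042333
  N → positive
  λ: 170 + 36.999/60 = 170.6166500
  W ⇒ negate

1. 70.574555, 125.676667
2. -76.226717, 137.112467
3. 0.910000, -155.211917
4. -16.726817, -132.502140
5. 66.063167, 0.552217
6. 25.704233, -170.616650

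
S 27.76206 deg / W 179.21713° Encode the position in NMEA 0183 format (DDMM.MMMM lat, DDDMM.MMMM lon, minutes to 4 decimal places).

2745.7236,S / 17913.0278,W

Lat: fractional part 0.762060 → 45.723600 minutes
Lon: 179° + 0.217130 × 60 = 179° 13.027800′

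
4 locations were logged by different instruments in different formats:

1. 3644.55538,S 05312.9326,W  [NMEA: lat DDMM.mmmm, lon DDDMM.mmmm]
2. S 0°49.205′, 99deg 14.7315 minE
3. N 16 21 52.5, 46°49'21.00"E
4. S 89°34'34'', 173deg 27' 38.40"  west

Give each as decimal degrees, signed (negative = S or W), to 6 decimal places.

Point 1:
  Latitude: degrees = first 2 digits = 36, minutes = 44.55538; 36 + 44.55538/60 = 36.7425897
  S → negative
  λ: split at 3 digits → 053° and 12.9326′; 53 + 12.9326/60 = 53.2155433
  W ⇒ negate
Point 2:
  Lat: 0 + 49.205/60 = 0.8200833
  hemisphere S, so the sign is −
  Lon: 99 + 14.7315/60 = 99.2455250
  E ⇒ keep positive
Point 3:
  φ: 16° + 21/60 + 52.5/3600 = 16 + 0.350000 + 0.014583 = 16.3645833
  N ⇒ keep positive
  λ: 46° + 49/60 + 21/3600 = 46 + 0.816667 + 0.005833 = 46.8225000
  E ⇒ keep positive
Point 4:
  φ: 89 + 34/60 + 34/3600 = 89.5761111
  S ⇒ negate
  Lon: 173 + 27/60 + 38.4/3600 = 173.4606667
  hemisphere W, so the sign is −

1. -36.742590, -53.215543
2. -0.820083, 99.245525
3. 16.364583, 46.822500
4. -89.576111, -173.460667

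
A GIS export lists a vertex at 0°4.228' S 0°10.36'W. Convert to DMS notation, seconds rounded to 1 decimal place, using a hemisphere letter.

0°04′13.7″ S, 0°10′21.6″ W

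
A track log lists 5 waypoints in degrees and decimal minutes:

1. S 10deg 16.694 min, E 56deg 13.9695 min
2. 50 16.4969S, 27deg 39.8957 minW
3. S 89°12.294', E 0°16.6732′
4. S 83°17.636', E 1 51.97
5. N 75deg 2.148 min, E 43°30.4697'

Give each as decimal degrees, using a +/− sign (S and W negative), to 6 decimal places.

1. -10.278233, 56.232825
2. -50.274948, -27.664928
3. -89.204900, 0.277887
4. -83.293933, 1.866167
5. 75.035800, 43.507828

Point 1:
  Lat: 10 + 16.694/60 = 10.2782333
  S ⇒ negate
  Longitude: 56 + 13.9695/60 = 56.2328250
  E → positive
Point 2:
  Lat: 50 + 16.4969/60 = 50.2749483
  S → negative
  Lon: 39.8957′ = 0.664928°; total 27.6649283
  hemisphere W, so the sign is −
Point 3:
  φ: 89 + 12.294/60 = 89.2049000
  S ⇒ negate
  Lon: 0 + 16.6732/60 = 0.2778867
  E → positive
Point 4:
  Lat: 83 + 17.636/60 = 83.2939333
  S → negative
  Lon: 51.97′ = 0.866167°; total 1.8661667
  E ⇒ keep positive
Point 5:
  φ: 75 + 2.148/60 = 75.0358000
  N → positive
  Longitude: 30.4697′ = 0.507828°; total 43.5078283
  E ⇒ keep positive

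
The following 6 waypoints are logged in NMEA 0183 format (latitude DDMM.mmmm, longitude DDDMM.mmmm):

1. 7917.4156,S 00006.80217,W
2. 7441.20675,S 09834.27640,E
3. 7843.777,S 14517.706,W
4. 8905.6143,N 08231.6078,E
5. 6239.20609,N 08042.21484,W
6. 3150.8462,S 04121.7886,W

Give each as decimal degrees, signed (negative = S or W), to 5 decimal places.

1. -79.29026, -0.11337
2. -74.68678, 98.57127
3. -78.72962, -145.29510
4. 89.09357, 82.52680
5. 62.65343, -80.70358
6. -31.84744, -41.36314

Point 1:
  φ: split at 2 digits → 79° and 17.4156′; 79 + 17.4156/60 = 79.290260
  hemisphere S, so the sign is −
  Lon: degrees = first 3 digits = 0, minutes = 6.80217; 0 + 6.80217/60 = 0.113370
  hemisphere W, so the sign is −
Point 2:
  φ: split at 2 digits → 74° and 41.20675′; 74 + 41.20675/60 = 74.686779
  S → negative
  Lon: split at 3 digits → 098° and 34.2764′; 98 + 34.2764/60 = 98.571273
  E ⇒ keep positive
Point 3:
  Lat: split at 2 digits → 78° and 43.777′; 78 + 43.777/60 = 78.729617
  S → negative
  Lon: degrees = first 3 digits = 145, minutes = 17.706; 145 + 17.706/60 = 145.295100
  W → negative
Point 4:
  φ: degrees = first 2 digits = 89, minutes = 5.6143; 89 + 5.6143/60 = 89.093572
  N ⇒ keep positive
  Lon: split at 3 digits → 082° and 31.6078′; 82 + 31.6078/60 = 82.526797
  E → positive
Point 5:
  φ: degrees = first 2 digits = 62, minutes = 39.20609; 62 + 39.20609/60 = 62.653435
  N ⇒ keep positive
  λ: split at 3 digits → 080° and 42.21484′; 80 + 42.21484/60 = 80.703581
  W ⇒ negate
Point 6:
  φ: degrees = first 2 digits = 31, minutes = 50.8462; 31 + 50.8462/60 = 31.847437
  hemisphere S, so the sign is −
  λ: degrees = first 3 digits = 41, minutes = 21.7886; 41 + 21.7886/60 = 41.363143
  hemisphere W, so the sign is −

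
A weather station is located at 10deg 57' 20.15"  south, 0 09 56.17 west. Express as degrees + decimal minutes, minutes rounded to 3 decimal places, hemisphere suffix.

φ: seconds/60 = 0.33583; minutes = 57 + 0.33583 = 57.33583
Longitude: 9 + 56.17/60 = 9.93617′

10° 57.336′ S, 0° 9.936′ W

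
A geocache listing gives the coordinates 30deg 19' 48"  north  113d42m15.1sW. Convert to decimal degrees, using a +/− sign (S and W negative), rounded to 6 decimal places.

30.330000, -113.704194

Latitude: 19′ + 48″ = 19.80000′; 30 + 19.80000/60 = 30.3300000
N ⇒ keep positive
Longitude: 113° + 42/60 + 15.1/3600 = 113 + 0.700000 + 0.004194 = 113.7041944
hemisphere W, so the sign is −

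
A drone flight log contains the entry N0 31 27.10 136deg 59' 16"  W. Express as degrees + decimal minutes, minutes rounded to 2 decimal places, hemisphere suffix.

0° 31.45′ N, 136° 59.27′ W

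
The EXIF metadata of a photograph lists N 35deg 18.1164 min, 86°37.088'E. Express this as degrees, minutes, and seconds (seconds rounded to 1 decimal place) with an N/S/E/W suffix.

Lat: fractional minutes 0.11640 × 60 = 6.984″
λ: fractional minutes 0.08800 × 60 = 5.280″

35°18′7.0″ N, 86°37′5.3″ E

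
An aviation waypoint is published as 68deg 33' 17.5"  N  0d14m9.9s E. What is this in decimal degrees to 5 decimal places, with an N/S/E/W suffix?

Lat: 33′ + 17.5″ = 33.29167′; 68 + 33.29167/60 = 68.554861
λ: 14′ + 9.9″ = 14.16500′; 0 + 14.16500/60 = 0.236083

68.55486° N, 0.23608° E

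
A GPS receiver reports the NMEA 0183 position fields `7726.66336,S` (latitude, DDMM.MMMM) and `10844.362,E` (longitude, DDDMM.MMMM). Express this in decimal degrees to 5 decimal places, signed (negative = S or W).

φ: split at 2 digits → 77° and 26.66336′; 77 + 26.66336/60 = 77.444389
hemisphere S, so the sign is −
Lon: degrees = first 3 digits = 108, minutes = 44.362; 108 + 44.362/60 = 108.739367
E ⇒ keep positive

-77.44439, 108.73937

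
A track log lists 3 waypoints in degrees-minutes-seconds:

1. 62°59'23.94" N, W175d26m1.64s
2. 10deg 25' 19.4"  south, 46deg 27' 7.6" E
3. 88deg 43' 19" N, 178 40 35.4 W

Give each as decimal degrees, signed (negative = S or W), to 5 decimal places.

1. 62.98998, -175.43379
2. -10.42206, 46.45211
3. 88.72194, -178.67650

Point 1:
  φ: 59′ + 23.94″ = 59.39900′; 62 + 59.39900/60 = 62.989983
  N ⇒ keep positive
  λ: 26′ + 1.64″ = 26.02733′; 175 + 26.02733/60 = 175.433789
  hemisphere W, so the sign is −
Point 2:
  Latitude: 10° + 25/60 + 19.4/3600 = 10 + 0.416667 + 0.005389 = 10.422056
  hemisphere S, so the sign is −
  λ: 46° + 27/60 + 7.6/3600 = 46 + 0.450000 + 0.002111 = 46.452111
  E → positive
Point 3:
  Lat: 88° + 43/60 + 19/3600 = 88 + 0.716667 + 0.005278 = 88.721944
  N ⇒ keep positive
  Longitude: 178 + 40/60 + 35.4/3600 = 178.676500
  hemisphere W, so the sign is −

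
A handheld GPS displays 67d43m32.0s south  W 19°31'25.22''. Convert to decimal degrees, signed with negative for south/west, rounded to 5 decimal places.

-67.72556, -19.52367

Latitude: 67° + 43/60 + 32/3600 = 67 + 0.716667 + 0.008889 = 67.725556
S → negative
Lon: 19° + 31/60 + 25.22/3600 = 19 + 0.516667 + 0.007006 = 19.523672
W → negative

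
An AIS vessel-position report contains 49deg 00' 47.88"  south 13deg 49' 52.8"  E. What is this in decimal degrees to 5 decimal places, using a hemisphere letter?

φ: 49 + 0/60 + 47.88/3600 = 49.013300
λ: 13° + 49/60 + 52.8/3600 = 13 + 0.816667 + 0.014667 = 13.831333

49.01330° S, 13.83133° E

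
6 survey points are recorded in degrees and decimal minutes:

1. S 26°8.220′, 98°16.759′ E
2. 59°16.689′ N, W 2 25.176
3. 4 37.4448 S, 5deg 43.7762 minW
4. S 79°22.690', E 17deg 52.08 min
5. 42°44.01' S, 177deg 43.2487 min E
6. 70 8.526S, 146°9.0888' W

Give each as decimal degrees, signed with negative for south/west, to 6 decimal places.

Point 1:
  φ: 8.22′ = 0.137000°; total 26.1370000
  hemisphere S, so the sign is −
  λ: 16.759′ = 0.279317°; total 98.2793167
  E → positive
Point 2:
  Latitude: 59 + 16.689/60 = 59.2781500
  N → positive
  Lon: 25.176′ = 0.419600°; total 2.4196000
  W → negative
Point 3:
  Latitude: 37.4448′ = 0.624080°; total 4.6240800
  hemisphere S, so the sign is −
  λ: 43.7762′ = 0.729603°; total 5.7296033
  W → negative
Point 4:
  Latitude: 79 + 22.69/60 = 79.3781667
  hemisphere S, so the sign is −
  Longitude: 17 + 52.08/60 = 17.8680000
  E ⇒ keep positive
Point 5:
  φ: 42 + 44.01/60 = 42.7335000
  hemisphere S, so the sign is −
  λ: 177 + 43.2487/60 = 177.7208117
  E → positive
Point 6:
  Latitude: 70 + 8.526/60 = 70.1421000
  S → negative
  λ: 9.0888′ = 0.151480°; total 146.1514800
  hemisphere W, so the sign is −

1. -26.137000, 98.279317
2. 59.278150, -2.419600
3. -4.624080, -5.729603
4. -79.378167, 17.868000
5. -42.733500, 177.720812
6. -70.142100, -146.151480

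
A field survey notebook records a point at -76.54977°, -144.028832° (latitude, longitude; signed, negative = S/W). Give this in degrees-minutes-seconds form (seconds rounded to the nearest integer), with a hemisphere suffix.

76°32′59″ S, 144°01′44″ W

Latitude is negative → S; |value| = 76.549770
Lat: whole degrees 76; 32.98620′ → 32′ and 59.17″
Longitude is negative → W; |value| = 144.028832
Longitude: 0.028832° → 1.72992′; 0.72992 × 60 = 43.80″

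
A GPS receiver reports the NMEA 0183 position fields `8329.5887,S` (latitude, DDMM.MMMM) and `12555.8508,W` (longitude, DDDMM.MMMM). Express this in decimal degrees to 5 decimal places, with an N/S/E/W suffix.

83.49315° S, 125.93085° W

Latitude: split at 2 digits → 83° and 29.5887′; 83 + 29.5887/60 = 83.493145
λ: split at 3 digits → 125° and 55.8508′; 125 + 55.8508/60 = 125.930847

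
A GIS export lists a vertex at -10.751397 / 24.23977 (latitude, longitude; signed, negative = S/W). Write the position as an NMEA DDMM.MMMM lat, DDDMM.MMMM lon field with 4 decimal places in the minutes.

Latitude is negative → S; |value| = 10.751397
Lat: 10° + 0.751397 × 60 = 10° 45.083820′
Lon: fractional part 0.239770 → 14.386200 minutes

1045.0838,S / 02414.3862,E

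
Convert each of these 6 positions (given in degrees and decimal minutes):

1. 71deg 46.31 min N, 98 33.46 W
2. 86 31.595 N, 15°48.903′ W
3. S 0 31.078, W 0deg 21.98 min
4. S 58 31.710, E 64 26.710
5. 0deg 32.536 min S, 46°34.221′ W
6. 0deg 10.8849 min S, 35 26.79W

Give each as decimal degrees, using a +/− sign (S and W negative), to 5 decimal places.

1. 71.77183, -98.55767
2. 86.52658, -15.81505
3. -0.51797, -0.36633
4. -58.52850, 64.44517
5. -0.54227, -46.57035
6. -0.18142, -35.44650

Point 1:
  Latitude: 71 + 46.31/60 = 71.771833
  N → positive
  Lon: 33.46′ = 0.557667°; total 98.557667
  W ⇒ negate
Point 2:
  Lat: 86 + 31.595/60 = 86.526583
  N → positive
  λ: 15 + 48.903/60 = 15.815050
  hemisphere W, so the sign is −
Point 3:
  Latitude: 0 + 31.078/60 = 0.517967
  S ⇒ negate
  Lon: 21.98′ = 0.366333°; total 0.366333
  W → negative
Point 4:
  Latitude: 58 + 31.71/60 = 58.528500
  S ⇒ negate
  Longitude: 64 + 26.71/60 = 64.445167
  E ⇒ keep positive
Point 5:
  Latitude: 32.536′ = 0.542267°; total 0.542267
  S → negative
  Lon: 34.221′ = 0.570350°; total 46.570350
  W → negative
Point 6:
  Lat: 10.8849′ = 0.181415°; total 0.181415
  S ⇒ negate
  λ: 35 + 26.79/60 = 35.446500
  W ⇒ negate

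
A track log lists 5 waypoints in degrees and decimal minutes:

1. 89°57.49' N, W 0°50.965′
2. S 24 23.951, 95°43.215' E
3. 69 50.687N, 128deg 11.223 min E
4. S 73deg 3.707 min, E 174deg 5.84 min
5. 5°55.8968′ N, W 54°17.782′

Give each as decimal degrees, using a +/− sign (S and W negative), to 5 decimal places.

1. 89.95817, -0.84942
2. -24.39918, 95.72025
3. 69.84478, 128.18705
4. -73.06178, 174.09733
5. 5.93161, -54.29637

Point 1:
  φ: 57.49′ = 0.958167°; total 89.958167
  N ⇒ keep positive
  λ: 0 + 50.965/60 = 0.849417
  W ⇒ negate
Point 2:
  Latitude: 23.951′ = 0.399183°; total 24.399183
  hemisphere S, so the sign is −
  Lon: 43.215′ = 0.720250°; total 95.720250
  E → positive
Point 3:
  Latitude: 50.687′ = 0.844783°; total 69.844783
  N → positive
  Lon: 11.223′ = 0.187050°; total 128.187050
  E ⇒ keep positive
Point 4:
  Lat: 3.707′ = 0.061783°; total 73.061783
  S → negative
  Lon: 5.84′ = 0.097333°; total 174.097333
  E ⇒ keep positive
Point 5:
  Latitude: 5 + 55.8968/60 = 5.931613
  N ⇒ keep positive
  λ: 17.782′ = 0.296367°; total 54.296367
  W ⇒ negate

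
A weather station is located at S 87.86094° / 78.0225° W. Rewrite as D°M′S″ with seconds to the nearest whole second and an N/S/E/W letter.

87°51′39″ S, 78°01′21″ W

φ: 0.860940 × 60 = 51.65640′ → 51′, remainder × 60 = 39.38″
λ: 0.022500° → 1.35000′; 0.35000 × 60 = 21.00″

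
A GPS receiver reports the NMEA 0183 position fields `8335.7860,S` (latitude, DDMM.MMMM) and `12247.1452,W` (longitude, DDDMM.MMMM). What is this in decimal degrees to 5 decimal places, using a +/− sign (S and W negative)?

-83.59643, -122.78575

Latitude: degrees = first 2 digits = 83, minutes = 35.786; 83 + 35.786/60 = 83.596433
hemisphere S, so the sign is −
λ: split at 3 digits → 122° and 47.1452′; 122 + 47.1452/60 = 122.785753
W ⇒ negate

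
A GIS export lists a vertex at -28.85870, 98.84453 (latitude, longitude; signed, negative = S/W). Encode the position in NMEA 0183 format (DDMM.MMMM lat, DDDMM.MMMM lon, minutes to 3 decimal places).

2851.522,S / 09850.672,E

Latitude is negative → S; |value| = 28.858700
Lat: 28° + 0.858700 × 60 = 28° 51.52200′
λ: fractional part 0.844530 → 50.67180 minutes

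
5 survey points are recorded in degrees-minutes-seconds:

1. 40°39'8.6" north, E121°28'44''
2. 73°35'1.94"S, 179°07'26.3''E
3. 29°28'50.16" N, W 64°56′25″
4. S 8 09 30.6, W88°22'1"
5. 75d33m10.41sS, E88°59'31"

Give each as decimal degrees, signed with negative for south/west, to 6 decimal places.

1. 40.652389, 121.478889
2. -73.583872, 179.123972
3. 29.480600, -64.940278
4. -8.158500, -88.366944
5. -75.552892, 88.991944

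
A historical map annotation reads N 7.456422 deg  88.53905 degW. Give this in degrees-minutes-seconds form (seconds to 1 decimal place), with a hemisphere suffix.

7°27′23.1″ N, 88°32′20.6″ W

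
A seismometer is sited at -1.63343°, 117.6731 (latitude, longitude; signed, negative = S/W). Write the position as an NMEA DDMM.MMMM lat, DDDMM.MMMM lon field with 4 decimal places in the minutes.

Latitude is negative → S; |value| = 1.633430
Lat: 1° + 0.633430 × 60 = 1° 38.005800′
Longitude: 117° + 0.673100 × 60 = 117° 40.386000′

0138.0058,S / 11740.3860,E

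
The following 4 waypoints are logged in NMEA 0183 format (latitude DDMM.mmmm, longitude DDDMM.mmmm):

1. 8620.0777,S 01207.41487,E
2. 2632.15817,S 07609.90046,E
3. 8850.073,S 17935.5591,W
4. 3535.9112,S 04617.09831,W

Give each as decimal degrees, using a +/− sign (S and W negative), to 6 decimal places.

Point 1:
  φ: split at 2 digits → 86° and 20.0777′; 86 + 20.0777/60 = 86.3346283
  S ⇒ negate
  Longitude: degrees = first 3 digits = 12, minutes = 7.41487; 12 + 7.41487/60 = 12.1235812
  E → positive
Point 2:
  φ: split at 2 digits → 26° and 32.15817′; 26 + 32.15817/60 = 26.5359695
  hemisphere S, so the sign is −
  Lon: split at 3 digits → 076° and 9.90046′; 76 + 9.90046/60 = 76.1650077
  E ⇒ keep positive
Point 3:
  Lat: degrees = first 2 digits = 88, minutes = 50.073; 88 + 50.073/60 = 88.8345500
  hemisphere S, so the sign is −
  Lon: split at 3 digits → 179° and 35.5591′; 179 + 35.5591/60 = 179.5926517
  W → negative
Point 4:
  Lat: split at 2 digits → 35° and 35.9112′; 35 + 35.9112/60 = 35.5985200
  S → negative
  λ: split at 3 digits → 046° and 17.09831′; 46 + 17.09831/60 = 46.2849718
  W ⇒ negate

1. -86.334628, 12.123581
2. -26.535970, 76.165008
3. -88.834550, -179.592652
4. -35.598520, -46.284972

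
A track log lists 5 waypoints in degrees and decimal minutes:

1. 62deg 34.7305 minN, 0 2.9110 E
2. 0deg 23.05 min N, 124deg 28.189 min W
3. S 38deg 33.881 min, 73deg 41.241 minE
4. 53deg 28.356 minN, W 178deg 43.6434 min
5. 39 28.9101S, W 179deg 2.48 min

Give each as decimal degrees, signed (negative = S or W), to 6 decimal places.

1. 62.578842, 0.048517
2. 0.384167, -124.469817
3. -38.564683, 73.687350
4. 53.472600, -178.727390
5. -39.481835, -179.041333

Point 1:
  Lat: 34.7305′ = 0.578842°; total 62.5788417
  N → positive
  λ: 0 + 2.911/60 = 0.0485167
  E → positive
Point 2:
  Lat: 23.05′ = 0.384167°; total 0.3841667
  N ⇒ keep positive
  Longitude: 124 + 28.189/60 = 124.4698167
  hemisphere W, so the sign is −
Point 3:
  Latitude: 33.881′ = 0.564683°; total 38.5646833
  hemisphere S, so the sign is −
  Longitude: 41.241′ = 0.687350°; total 73.6873500
  E → positive
Point 4:
  Latitude: 28.356′ = 0.472600°; total 53.4726000
  N ⇒ keep positive
  Longitude: 178 + 43.6434/60 = 178.7273900
  hemisphere W, so the sign is −
Point 5:
  Lat: 28.9101′ = 0.481835°; total 39.4818350
  S ⇒ negate
  Lon: 2.48′ = 0.041333°; total 179.0413333
  W ⇒ negate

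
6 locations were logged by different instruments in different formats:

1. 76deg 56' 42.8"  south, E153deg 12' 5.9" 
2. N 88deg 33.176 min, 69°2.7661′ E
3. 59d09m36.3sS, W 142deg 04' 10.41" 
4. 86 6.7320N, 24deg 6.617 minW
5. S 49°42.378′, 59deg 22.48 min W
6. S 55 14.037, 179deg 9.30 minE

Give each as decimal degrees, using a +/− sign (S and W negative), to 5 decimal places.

1. -76.94522, 153.20164
2. 88.55293, 69.04610
3. -59.16008, -142.06956
4. 86.11220, -24.11028
5. -49.70630, -59.37467
6. -55.23395, 179.15500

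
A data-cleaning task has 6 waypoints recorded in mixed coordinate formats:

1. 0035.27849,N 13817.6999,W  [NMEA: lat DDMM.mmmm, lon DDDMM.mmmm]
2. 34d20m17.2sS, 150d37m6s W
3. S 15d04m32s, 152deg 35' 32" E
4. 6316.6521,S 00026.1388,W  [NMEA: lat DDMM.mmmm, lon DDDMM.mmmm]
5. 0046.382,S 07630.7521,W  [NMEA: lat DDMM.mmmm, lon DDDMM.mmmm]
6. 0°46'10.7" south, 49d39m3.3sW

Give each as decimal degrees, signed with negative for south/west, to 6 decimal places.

Point 1:
  Lat: split at 2 digits → 00° and 35.27849′; 0 + 35.27849/60 = 0.5879748
  N ⇒ keep positive
  Longitude: split at 3 digits → 138° and 17.6999′; 138 + 17.6999/60 = 138.2949983
  W → negative
Point 2:
  φ: 20′ + 17.2″ = 20.28667′; 34 + 20.28667/60 = 34.3381111
  hemisphere S, so the sign is −
  λ: 37′ + 6″ = 37.10000′; 150 + 37.10000/60 = 150.6183333
  hemisphere W, so the sign is −
Point 3:
  φ: 4′ + 32″ = 4.53333′; 15 + 4.53333/60 = 15.0755556
  hemisphere S, so the sign is −
  λ: 152 + 35/60 + 32/3600 = 152.5922222
  E ⇒ keep positive
Point 4:
  Latitude: split at 2 digits → 63° and 16.6521′; 63 + 16.6521/60 = 63.2775350
  hemisphere S, so the sign is −
  λ: split at 3 digits → 000° and 26.1388′; 0 + 26.1388/60 = 0.4356467
  hemisphere W, so the sign is −
Point 5:
  φ: split at 2 digits → 00° and 46.382′; 0 + 46.382/60 = 0.7730333
  S → negative
  λ: split at 3 digits → 076° and 30.7521′; 76 + 30.7521/60 = 76.5125350
  W ⇒ negate
Point 6:
  Lat: 46′ + 10.7″ = 46.17833′; 0 + 46.17833/60 = 0.7696389
  S → negative
  Longitude: 49 + 39/60 + 3.3/3600 = 49.6509167
  W ⇒ negate

1. 0.587975, -138.294998
2. -34.338111, -150.618333
3. -15.075556, 152.592222
4. -63.277535, -0.435647
5. -0.773033, -76.512535
6. -0.769639, -49.650917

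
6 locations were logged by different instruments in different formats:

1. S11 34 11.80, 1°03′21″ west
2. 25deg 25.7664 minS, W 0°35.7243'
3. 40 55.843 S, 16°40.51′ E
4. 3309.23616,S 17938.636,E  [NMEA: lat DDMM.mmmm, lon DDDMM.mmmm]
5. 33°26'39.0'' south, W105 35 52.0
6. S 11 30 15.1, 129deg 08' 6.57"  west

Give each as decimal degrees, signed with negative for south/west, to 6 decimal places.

1. -11.569944, -1.055833
2. -25.429440, -0.595405
3. -40.930717, 16.675167
4. -33.153936, 179.643933
5. -33.444167, -105.597778
6. -11.504194, -129.135158

Point 1:
  φ: 34′ + 11.8″ = 34.19667′; 11 + 34.19667/60 = 11.5699444
  hemisphere S, so the sign is −
  Lon: 3′ + 21″ = 3.35000′; 1 + 3.35000/60 = 1.0558333
  W ⇒ negate
Point 2:
  φ: 25.7664′ = 0.429440°; total 25.4294400
  hemisphere S, so the sign is −
  Longitude: 0 + 35.7243/60 = 0.5954050
  W → negative
Point 3:
  Latitude: 40 + 55.843/60 = 40.9307167
  S → negative
  Longitude: 16 + 40.51/60 = 16.6751667
  E → positive
Point 4:
  Lat: split at 2 digits → 33° and 9.23616′; 33 + 9.23616/60 = 33.1539360
  hemisphere S, so the sign is −
  Lon: degrees = first 3 digits = 179, minutes = 38.636; 179 + 38.636/60 = 179.6439333
  E → positive
Point 5:
  Latitude: 33 + 26/60 + 39/3600 = 33.4441667
  hemisphere S, so the sign is −
  Lon: 105° + 35/60 + 52/3600 = 105 + 0.583333 + 0.014444 = 105.5977778
  hemisphere W, so the sign is −
Point 6:
  φ: 11 + 30/60 + 15.1/3600 = 11.5041944
  S ⇒ negate
  Longitude: 8′ + 6.57″ = 8.10950′; 129 + 8.10950/60 = 129.1351583
  W ⇒ negate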